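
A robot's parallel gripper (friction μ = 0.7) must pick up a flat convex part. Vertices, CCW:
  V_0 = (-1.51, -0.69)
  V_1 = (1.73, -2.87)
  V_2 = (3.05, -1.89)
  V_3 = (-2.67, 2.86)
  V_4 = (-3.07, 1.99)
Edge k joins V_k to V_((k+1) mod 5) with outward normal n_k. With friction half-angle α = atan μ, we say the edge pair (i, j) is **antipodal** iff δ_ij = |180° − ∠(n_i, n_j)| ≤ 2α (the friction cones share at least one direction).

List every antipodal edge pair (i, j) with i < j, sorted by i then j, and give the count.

count = 3; pairs: (0,2), (1,3), (2,4)

α = atan 0.7 = 34.99°;  2α = 69.98°
n_0 = (-0.5582, -0.8297)
n_1 = (+0.5961, -0.8029)
n_2 = (+0.6389, +0.7693)
n_3 = (-0.9086, +0.4177)
n_4 = (-0.8642, -0.5031)
  (0,1): δ = 109.47°  ·
  (0,2): δ = 5.77°  ✓
  (0,3): δ = 99.24°  ·
  (0,4): δ = 154.14°  ·
  (1,2): δ = 76.30°  ·
  (1,3): δ = 28.72°  ✓
  (1,4): δ = 83.61°  ·
  (2,3): δ = 74.98°  ·
  (2,4): δ = 20.09°  ✓
  (3,4): δ = 125.11°  ·
antipodal pairs: 3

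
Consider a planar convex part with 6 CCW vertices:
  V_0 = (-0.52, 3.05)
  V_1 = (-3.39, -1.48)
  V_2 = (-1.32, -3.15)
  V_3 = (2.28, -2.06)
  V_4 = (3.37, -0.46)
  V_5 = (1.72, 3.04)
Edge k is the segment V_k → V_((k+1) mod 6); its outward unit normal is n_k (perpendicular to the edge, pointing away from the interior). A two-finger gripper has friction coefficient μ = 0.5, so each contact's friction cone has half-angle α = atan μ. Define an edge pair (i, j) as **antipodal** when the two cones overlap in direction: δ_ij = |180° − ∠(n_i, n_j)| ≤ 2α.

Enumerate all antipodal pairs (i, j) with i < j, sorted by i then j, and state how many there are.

count = 5; pairs: (0,2), (0,3), (1,4), (1,5), (2,5)

α = atan 0.5 = 26.57°;  2α = 53.13°
n_0 = (-0.8447, +0.5352)
n_1 = (-0.6279, -0.7783)
n_2 = (+0.2898, -0.9571)
n_3 = (+0.8264, -0.5630)
n_4 = (+0.9045, +0.4264)
n_5 = (+0.0045, +1.0000)
  (0,1): δ = 96.54°  ·
  (0,2): δ = 40.80°  ✓
  (0,3): δ = 1.91°  ✓
  (0,4): δ = 57.60°  ·
  (0,5): δ = 122.10°  ·
  (1,2): δ = 124.26°  ·
  (1,3): δ = 85.37°  ·
  (1,4): δ = 25.86°  ✓
  (1,5): δ = 38.64°  ✓
  (2,3): δ = 141.11°  ·
  (2,4): δ = 81.60°  ·
  (2,5): δ = 17.10°  ✓
  (3,4): δ = 120.49°  ·
  (3,5): δ = 55.99°  ·
  (4,5): δ = 115.50°  ·
antipodal pairs: 5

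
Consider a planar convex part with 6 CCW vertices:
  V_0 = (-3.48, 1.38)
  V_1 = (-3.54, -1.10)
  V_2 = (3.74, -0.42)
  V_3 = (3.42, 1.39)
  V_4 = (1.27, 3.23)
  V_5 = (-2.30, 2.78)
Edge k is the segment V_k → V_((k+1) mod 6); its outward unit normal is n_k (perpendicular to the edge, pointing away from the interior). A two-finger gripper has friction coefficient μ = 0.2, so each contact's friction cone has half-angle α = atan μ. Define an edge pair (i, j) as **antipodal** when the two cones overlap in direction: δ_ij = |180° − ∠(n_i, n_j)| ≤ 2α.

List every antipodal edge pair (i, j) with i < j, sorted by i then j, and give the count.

α = atan 0.2 = 11.31°;  2α = 22.62°
n_0 = (-0.9997, +0.0242)
n_1 = (+0.0930, -0.9957)
n_2 = (+0.9847, +0.1741)
n_3 = (+0.6502, +0.7598)
n_4 = (-0.1251, +0.9921)
n_5 = (-0.7646, +0.6445)
  (0,1): δ = 83.28°  ·
  (0,2): δ = 11.41°  ✓
  (0,3): δ = 50.83°  ·
  (0,4): δ = 98.57°  ·
  (0,5): δ = 141.26°  ·
  (1,2): δ = 85.31°  ·
  (1,3): δ = 45.89°  ·
  (1,4): δ = 1.85°  ✓
  (1,5): δ = 44.54°  ·
  (2,3): δ = 140.58°  ·
  (2,4): δ = 92.84°  ·
  (2,5): δ = 50.15°  ·
  (3,4): δ = 132.26°  ·
  (3,5): δ = 89.57°  ·
  (4,5): δ = 137.31°  ·
antipodal pairs: 2

count = 2; pairs: (0,2), (1,4)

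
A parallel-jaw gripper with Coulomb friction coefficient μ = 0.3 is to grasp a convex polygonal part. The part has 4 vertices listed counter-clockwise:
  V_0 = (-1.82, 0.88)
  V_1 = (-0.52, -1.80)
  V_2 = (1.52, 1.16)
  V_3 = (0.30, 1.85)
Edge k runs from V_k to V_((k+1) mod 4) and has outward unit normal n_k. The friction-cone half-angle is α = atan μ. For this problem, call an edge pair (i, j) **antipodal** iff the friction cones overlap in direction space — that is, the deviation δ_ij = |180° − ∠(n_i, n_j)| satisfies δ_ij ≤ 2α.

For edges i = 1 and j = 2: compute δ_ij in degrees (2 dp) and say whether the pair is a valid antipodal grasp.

α = atan 0.3 = 16.70°;  2α = 33.40°
edge 1: e_1 = (+2.04, +2.96);  n_1 = (+0.8234, -0.5675)
edge 2: e_2 = (-1.22, +0.69);  n_2 = (+0.4923, +0.8704)
∠(n_1, n_2) = 95.08°
δ = |180° − 95.08°| = 84.92°
84.92° > 2α = 33.40°  →  invalid

δ = 84.92°, invalid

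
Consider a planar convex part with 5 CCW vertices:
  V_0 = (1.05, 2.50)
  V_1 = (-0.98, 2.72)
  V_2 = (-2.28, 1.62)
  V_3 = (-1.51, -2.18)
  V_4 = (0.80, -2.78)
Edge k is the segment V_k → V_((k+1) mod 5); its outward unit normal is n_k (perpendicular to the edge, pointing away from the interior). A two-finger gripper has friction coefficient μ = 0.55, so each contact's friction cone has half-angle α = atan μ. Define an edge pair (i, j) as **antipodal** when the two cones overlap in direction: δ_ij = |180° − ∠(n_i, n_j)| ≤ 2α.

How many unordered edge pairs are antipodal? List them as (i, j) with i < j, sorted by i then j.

α = atan 0.55 = 28.81°;  2α = 57.62°
n_0 = (+0.1077, +0.9942)
n_1 = (-0.6459, +0.7634)
n_2 = (-0.9801, -0.1986)
n_3 = (-0.2514, -0.9679)
n_4 = (+0.9989, -0.0473)
  (0,1): δ = 133.58°  ·
  (0,2): δ = 72.36°  ·
  (0,3): δ = 8.38°  ✓
  (0,4): δ = 93.47°  ·
  (1,2): δ = 118.78°  ·
  (1,3): δ = 54.80°  ✓
  (1,4): δ = 47.05°  ✓
  (2,3): δ = 116.02°  ·
  (2,4): δ = 14.17°  ✓
  (3,4): δ = 78.15°  ·
antipodal pairs: 4

count = 4; pairs: (0,3), (1,3), (1,4), (2,4)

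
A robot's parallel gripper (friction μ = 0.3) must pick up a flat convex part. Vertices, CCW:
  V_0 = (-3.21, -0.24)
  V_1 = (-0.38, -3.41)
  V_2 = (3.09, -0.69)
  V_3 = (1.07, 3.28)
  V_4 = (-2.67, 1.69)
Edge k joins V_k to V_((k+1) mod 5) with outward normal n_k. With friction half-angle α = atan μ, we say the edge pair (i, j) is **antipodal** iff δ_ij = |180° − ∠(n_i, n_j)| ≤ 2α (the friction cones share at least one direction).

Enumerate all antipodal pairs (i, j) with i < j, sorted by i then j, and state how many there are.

count = 2; pairs: (0,2), (1,3)

α = atan 0.3 = 16.70°;  2α = 33.40°
n_0 = (-0.7460, -0.6660)
n_1 = (+0.6169, -0.7870)
n_2 = (+0.8913, +0.4535)
n_3 = (-0.3912, +0.9203)
n_4 = (-0.9630, +0.2694)
  (0,1): δ = 93.67°  ·
  (0,2): δ = 14.79°  ✓
  (0,3): δ = 71.28°  ·
  (0,4): δ = 122.61°  ·
  (1,2): δ = 101.12°  ·
  (1,3): δ = 15.06°  ✓
  (1,4): δ = 36.28°  ·
  (2,3): δ = 93.94°  ·
  (2,4): δ = 42.60°  ·
  (3,4): δ = 128.66°  ·
antipodal pairs: 2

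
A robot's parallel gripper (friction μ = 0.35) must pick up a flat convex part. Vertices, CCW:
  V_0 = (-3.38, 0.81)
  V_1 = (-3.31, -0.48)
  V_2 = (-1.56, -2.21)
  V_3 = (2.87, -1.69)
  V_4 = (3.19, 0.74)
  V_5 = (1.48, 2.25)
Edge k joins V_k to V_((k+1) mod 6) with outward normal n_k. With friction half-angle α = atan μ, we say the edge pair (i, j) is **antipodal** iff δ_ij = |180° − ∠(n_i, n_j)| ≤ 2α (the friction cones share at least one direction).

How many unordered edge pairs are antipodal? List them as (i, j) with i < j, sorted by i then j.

count = 3; pairs: (0,3), (1,4), (2,5)

α = atan 0.35 = 19.29°;  2α = 38.58°
n_0 = (-0.9985, -0.0542)
n_1 = (-0.7030, -0.7112)
n_2 = (+0.1166, -0.9932)
n_3 = (+0.9914, -0.1306)
n_4 = (+0.6619, +0.7496)
n_5 = (-0.2841, +0.9588)
  (0,1): δ = 137.78°  ·
  (0,2): δ = 86.41°  ·
  (0,3): δ = 10.61°  ✓
  (0,4): δ = 45.45°  ·
  (0,5): δ = 103.40°  ·
  (1,2): δ = 128.63°  ·
  (1,3): δ = 52.83°  ·
  (1,4): δ = 3.22°  ✓
  (1,5): δ = 61.18°  ·
  (2,3): δ = 104.20°  ·
  (2,4): δ = 48.14°  ·
  (2,5): δ = 9.81°  ✓
  (3,4): δ = 123.94°  ·
  (3,5): δ = 65.99°  ·
  (4,5): δ = 122.05°  ·
antipodal pairs: 3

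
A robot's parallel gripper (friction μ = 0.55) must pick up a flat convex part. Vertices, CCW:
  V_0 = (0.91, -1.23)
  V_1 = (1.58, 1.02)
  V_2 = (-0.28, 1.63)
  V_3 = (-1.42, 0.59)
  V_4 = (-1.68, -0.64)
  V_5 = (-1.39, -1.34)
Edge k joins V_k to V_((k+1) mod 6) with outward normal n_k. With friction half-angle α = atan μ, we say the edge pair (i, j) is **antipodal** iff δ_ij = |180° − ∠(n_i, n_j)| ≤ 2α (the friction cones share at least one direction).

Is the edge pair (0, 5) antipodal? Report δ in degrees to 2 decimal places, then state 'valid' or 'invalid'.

α = atan 0.55 = 28.81°;  2α = 57.62°
edge 0: e_0 = (+0.67, +2.25);  n_0 = (+0.9584, -0.2854)
edge 5: e_5 = (+2.30, +0.11);  n_5 = (+0.0478, -0.9989)
∠(n_0, n_5) = 70.68°
δ = |180° − 70.68°| = 109.32°
109.32° > 2α = 57.62°  →  invalid

δ = 109.32°, invalid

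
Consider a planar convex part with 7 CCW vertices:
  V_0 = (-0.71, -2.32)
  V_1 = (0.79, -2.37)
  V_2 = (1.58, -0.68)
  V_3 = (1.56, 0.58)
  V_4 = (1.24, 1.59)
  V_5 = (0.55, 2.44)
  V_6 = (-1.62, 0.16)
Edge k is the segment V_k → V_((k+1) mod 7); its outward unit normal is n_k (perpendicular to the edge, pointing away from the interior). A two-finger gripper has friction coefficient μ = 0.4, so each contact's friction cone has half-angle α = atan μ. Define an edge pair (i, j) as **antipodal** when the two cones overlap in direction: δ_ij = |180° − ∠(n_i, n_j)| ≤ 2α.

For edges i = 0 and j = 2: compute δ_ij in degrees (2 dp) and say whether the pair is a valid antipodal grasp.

δ = 87.18°, invalid

α = atan 0.4 = 21.80°;  2α = 43.60°
edge 0: e_0 = (+1.50, -0.05);  n_0 = (-0.0333, -0.9994)
edge 2: e_2 = (-0.02, +1.26);  n_2 = (+0.9999, +0.0159)
∠(n_0, n_2) = 92.82°
δ = |180° − 92.82°| = 87.18°
87.18° > 2α = 43.60°  →  invalid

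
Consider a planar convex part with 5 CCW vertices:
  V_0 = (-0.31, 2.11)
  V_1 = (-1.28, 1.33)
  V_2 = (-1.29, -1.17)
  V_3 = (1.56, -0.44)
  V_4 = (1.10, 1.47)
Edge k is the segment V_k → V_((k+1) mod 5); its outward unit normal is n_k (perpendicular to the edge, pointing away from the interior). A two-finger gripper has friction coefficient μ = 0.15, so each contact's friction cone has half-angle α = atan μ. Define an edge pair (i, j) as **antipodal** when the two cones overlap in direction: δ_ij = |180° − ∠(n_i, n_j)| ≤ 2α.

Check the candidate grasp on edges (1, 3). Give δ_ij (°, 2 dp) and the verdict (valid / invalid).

δ = 13.77°, valid

α = atan 0.15 = 8.53°;  2α = 17.06°
edge 1: e_1 = (-0.01, -2.50);  n_1 = (-1.0000, +0.0040)
edge 3: e_3 = (-0.46, +1.91);  n_3 = (+0.9722, +0.2341)
∠(n_1, n_3) = 166.23°
δ = |180° − 166.23°| = 13.77°
13.77° ≤ 2α = 17.06°  →  valid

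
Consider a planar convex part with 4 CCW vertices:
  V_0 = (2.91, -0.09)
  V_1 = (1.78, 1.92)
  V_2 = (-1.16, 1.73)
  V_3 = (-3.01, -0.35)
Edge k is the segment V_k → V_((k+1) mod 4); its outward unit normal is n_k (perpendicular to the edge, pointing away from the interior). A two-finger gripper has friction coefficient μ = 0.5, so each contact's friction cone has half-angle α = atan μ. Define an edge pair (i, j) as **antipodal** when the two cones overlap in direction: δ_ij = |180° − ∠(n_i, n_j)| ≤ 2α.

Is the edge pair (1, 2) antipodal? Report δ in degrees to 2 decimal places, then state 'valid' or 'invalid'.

δ = 135.35°, invalid

α = atan 0.5 = 26.57°;  2α = 53.13°
edge 1: e_1 = (-2.94, -0.19);  n_1 = (-0.0645, +0.9979)
edge 2: e_2 = (-1.85, -2.08);  n_2 = (-0.7472, +0.6646)
∠(n_1, n_2) = 44.65°
δ = |180° − 44.65°| = 135.35°
135.35° > 2α = 53.13°  →  invalid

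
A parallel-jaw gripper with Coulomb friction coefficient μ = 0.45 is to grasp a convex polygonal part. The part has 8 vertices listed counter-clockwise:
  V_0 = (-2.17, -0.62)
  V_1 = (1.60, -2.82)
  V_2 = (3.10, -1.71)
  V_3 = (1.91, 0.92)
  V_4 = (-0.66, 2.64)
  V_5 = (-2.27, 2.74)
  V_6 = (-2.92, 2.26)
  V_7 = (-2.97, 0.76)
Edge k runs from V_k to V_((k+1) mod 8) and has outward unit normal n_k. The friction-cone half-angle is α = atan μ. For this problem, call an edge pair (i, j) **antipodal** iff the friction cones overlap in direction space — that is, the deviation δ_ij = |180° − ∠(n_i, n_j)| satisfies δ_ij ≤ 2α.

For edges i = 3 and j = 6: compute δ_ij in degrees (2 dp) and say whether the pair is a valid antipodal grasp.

α = atan 0.45 = 24.23°;  2α = 48.46°
edge 3: e_3 = (-2.57, +1.72);  n_3 = (+0.5562, +0.8311)
edge 6: e_6 = (-0.05, -1.50);  n_6 = (-0.9994, +0.0333)
∠(n_3, n_6) = 121.88°
δ = |180° − 121.88°| = 58.12°
58.12° > 2α = 48.46°  →  invalid

δ = 58.12°, invalid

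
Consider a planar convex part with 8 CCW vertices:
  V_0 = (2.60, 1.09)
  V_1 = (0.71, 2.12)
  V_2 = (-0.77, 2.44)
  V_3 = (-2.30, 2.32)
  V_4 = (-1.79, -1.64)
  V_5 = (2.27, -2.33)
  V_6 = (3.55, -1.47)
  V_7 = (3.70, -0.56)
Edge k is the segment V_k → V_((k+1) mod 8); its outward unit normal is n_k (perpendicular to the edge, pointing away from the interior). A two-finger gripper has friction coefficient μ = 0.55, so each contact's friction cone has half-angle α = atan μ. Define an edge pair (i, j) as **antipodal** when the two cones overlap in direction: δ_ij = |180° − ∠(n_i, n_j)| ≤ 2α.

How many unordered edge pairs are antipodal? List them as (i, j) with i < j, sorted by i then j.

α = atan 0.55 = 28.81°;  2α = 57.62°
n_0 = (+0.4785, +0.8781)
n_1 = (+0.2113, +0.9774)
n_2 = (-0.0782, +0.9969)
n_3 = (-0.9918, -0.1277)
n_4 = (-0.1675, -0.9859)
n_5 = (+0.5577, -0.8300)
n_6 = (+0.9867, -0.1626)
n_7 = (+0.8321, +0.5547)
  (0,1): δ = 163.61°  ·
  (0,2): δ = 146.93°  ·
  (0,3): δ = 54.07°  ✓
  (0,4): δ = 18.94°  ✓
  (0,5): δ = 62.49°  ·
  (0,6): δ = 109.23°  ·
  (0,7): δ = 152.28°  ·
  (1,2): δ = 163.31°  ·
  (1,3): δ = 70.46°  ·
  (1,4): δ = 2.56°  ✓
  (1,5): δ = 46.10°  ✓
  (1,6): δ = 92.84°  ·
  (1,7): δ = 135.89°  ·
  (2,3): δ = 87.15°  ·
  (2,4): δ = 14.13°  ✓
  (2,5): δ = 29.41°  ✓
  (2,6): δ = 76.16°  ·
  (2,7): δ = 119.21°  ·
  (3,4): δ = 106.98°  ·
  (3,5): δ = 63.44°  ·
  (3,6): δ = 16.70°  ✓
  (3,7): δ = 26.35°  ✓
  (4,5): δ = 136.46°  ·
  (4,6): δ = 89.71°  ·
  (4,7): δ = 46.66°  ✓
  (5,6): δ = 133.26°  ·
  (5,7): δ = 90.21°  ·
  (6,7): δ = 136.95°  ·
antipodal pairs: 9

count = 9; pairs: (0,3), (0,4), (1,4), (1,5), (2,4), (2,5), (3,6), (3,7), (4,7)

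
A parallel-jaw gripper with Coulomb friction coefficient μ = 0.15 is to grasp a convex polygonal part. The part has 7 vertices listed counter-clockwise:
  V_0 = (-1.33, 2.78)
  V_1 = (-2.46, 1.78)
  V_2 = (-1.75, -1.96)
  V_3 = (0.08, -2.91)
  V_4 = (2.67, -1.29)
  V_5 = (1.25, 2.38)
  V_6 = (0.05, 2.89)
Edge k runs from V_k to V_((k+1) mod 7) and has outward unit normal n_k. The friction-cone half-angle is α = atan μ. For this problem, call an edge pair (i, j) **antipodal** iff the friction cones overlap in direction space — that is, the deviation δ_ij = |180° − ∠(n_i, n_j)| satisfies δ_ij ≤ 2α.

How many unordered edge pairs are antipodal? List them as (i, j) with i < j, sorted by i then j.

α = atan 0.15 = 8.53°;  2α = 17.06°
n_0 = (-0.6627, +0.7489)
n_1 = (-0.9825, -0.1865)
n_2 = (-0.4607, -0.8875)
n_3 = (+0.5303, -0.8478)
n_4 = (+0.9326, +0.3609)
n_5 = (+0.3911, +0.9203)
n_6 = (-0.0795, +0.9968)
  (0,1): δ = 120.76°  ·
  (0,2): δ = 68.94°  ·
  (0,3): δ = 9.48°  ✓
  (0,4): δ = 69.65°  ·
  (0,5): δ = 115.47°  ·
  (0,6): δ = 143.05°  ·
  (1,2): δ = 128.18°  ·
  (1,3): δ = 68.72°  ·
  (1,4): δ = 10.40°  ✓
  (1,5): δ = 56.23°  ·
  (1,6): δ = 83.81°  ·
  (2,3): δ = 120.54°  ·
  (2,4): δ = 41.41°  ·
  (2,5): δ = 4.41°  ✓
  (2,6): δ = 31.99°  ·
  (3,4): δ = 100.87°  ·
  (3,5): δ = 55.05°  ·
  (3,6): δ = 27.47°  ·
  (4,5): δ = 134.18°  ·
  (4,6): δ = 106.60°  ·
  (5,6): δ = 152.42°  ·
antipodal pairs: 3

count = 3; pairs: (0,3), (1,4), (2,5)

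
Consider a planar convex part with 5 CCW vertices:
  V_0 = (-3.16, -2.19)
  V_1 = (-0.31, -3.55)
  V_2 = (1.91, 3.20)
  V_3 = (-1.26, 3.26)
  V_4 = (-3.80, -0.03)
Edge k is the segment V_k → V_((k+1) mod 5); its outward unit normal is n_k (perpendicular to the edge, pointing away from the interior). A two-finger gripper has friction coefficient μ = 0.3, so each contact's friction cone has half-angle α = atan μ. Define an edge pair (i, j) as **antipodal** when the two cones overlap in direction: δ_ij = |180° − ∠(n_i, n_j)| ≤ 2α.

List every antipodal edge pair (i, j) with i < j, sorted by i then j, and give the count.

count = 2; pairs: (0,2), (1,3)

α = atan 0.3 = 16.70°;  2α = 33.40°
n_0 = (-0.4307, -0.9025)
n_1 = (+0.9499, -0.3124)
n_2 = (+0.0189, +0.9998)
n_3 = (-0.7915, +0.6111)
n_4 = (-0.9588, -0.2841)
  (0,1): δ = 82.70°  ·
  (0,2): δ = 24.43°  ✓
  (0,3): δ = 77.84°  ·
  (0,4): δ = 132.01°  ·
  (1,2): δ = 72.88°  ·
  (1,3): δ = 19.46°  ✓
  (1,4): δ = 34.71°  ·
  (2,3): δ = 126.59°  ·
  (2,4): δ = 72.41°  ·
  (3,4): δ = 125.83°  ·
antipodal pairs: 2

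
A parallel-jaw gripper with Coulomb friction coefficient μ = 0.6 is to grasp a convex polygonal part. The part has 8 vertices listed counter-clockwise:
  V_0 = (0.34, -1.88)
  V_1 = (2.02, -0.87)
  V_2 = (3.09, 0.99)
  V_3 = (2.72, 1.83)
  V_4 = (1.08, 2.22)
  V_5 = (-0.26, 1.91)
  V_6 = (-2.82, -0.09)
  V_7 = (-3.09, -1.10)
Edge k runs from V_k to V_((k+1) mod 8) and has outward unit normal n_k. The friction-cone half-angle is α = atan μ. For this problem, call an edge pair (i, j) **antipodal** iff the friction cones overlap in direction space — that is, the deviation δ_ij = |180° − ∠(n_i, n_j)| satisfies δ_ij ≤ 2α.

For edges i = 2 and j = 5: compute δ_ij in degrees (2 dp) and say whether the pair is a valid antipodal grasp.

α = atan 0.6 = 30.96°;  2α = 61.93°
edge 2: e_2 = (-0.37, +0.84);  n_2 = (+0.9152, +0.4031)
edge 5: e_5 = (-2.56, -2.00);  n_5 = (-0.6156, +0.7880)
∠(n_2, n_5) = 104.23°
δ = |180° − 104.23°| = 75.77°
75.77° > 2α = 61.93°  →  invalid

δ = 75.77°, invalid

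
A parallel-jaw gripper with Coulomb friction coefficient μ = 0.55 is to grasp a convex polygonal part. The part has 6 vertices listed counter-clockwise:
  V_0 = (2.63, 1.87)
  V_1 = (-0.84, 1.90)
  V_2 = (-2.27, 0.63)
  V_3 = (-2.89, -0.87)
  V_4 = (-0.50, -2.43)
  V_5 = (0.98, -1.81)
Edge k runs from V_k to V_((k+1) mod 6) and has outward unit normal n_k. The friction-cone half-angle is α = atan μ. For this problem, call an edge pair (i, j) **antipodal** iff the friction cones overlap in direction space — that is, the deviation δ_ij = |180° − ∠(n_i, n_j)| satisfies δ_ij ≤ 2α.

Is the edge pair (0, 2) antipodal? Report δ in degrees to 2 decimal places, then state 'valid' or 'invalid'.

α = atan 0.55 = 28.81°;  2α = 57.62°
edge 0: e_0 = (-3.47, +0.03);  n_0 = (+0.0086, +1.0000)
edge 2: e_2 = (-0.62, -1.50);  n_2 = (-0.9242, +0.3820)
∠(n_0, n_2) = 68.04°
δ = |180° − 68.04°| = 111.96°
111.96° > 2α = 57.62°  →  invalid

δ = 111.96°, invalid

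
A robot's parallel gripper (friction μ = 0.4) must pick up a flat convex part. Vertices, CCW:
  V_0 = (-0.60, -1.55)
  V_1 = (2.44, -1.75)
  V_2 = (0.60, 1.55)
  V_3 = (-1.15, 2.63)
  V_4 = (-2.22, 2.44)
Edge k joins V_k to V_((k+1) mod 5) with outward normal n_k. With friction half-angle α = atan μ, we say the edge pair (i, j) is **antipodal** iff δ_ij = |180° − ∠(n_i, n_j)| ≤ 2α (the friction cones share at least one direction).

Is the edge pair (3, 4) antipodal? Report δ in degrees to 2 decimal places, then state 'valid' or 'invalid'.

δ = 77.97°, invalid

α = atan 0.4 = 21.80°;  2α = 43.60°
edge 3: e_3 = (-1.07, -0.19);  n_3 = (-0.1748, +0.9846)
edge 4: e_4 = (+1.62, -3.99);  n_4 = (-0.9265, -0.3762)
∠(n_3, n_4) = 102.03°
δ = |180° − 102.03°| = 77.97°
77.97° > 2α = 43.60°  →  invalid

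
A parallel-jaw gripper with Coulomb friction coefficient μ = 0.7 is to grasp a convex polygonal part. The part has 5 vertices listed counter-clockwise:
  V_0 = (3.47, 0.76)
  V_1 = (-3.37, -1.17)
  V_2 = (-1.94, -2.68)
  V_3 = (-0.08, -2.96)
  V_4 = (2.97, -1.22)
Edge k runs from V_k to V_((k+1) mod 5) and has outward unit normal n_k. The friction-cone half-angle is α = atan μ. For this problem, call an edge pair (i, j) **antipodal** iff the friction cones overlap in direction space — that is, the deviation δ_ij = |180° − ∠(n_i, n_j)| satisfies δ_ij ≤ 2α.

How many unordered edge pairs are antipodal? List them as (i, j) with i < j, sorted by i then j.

count = 5; pairs: (0,1), (0,2), (0,3), (0,4), (1,4)

α = atan 0.7 = 34.99°;  2α = 69.98°
n_0 = (-0.2716, +0.9624)
n_1 = (-0.7261, -0.6876)
n_2 = (-0.1489, -0.9889)
n_3 = (+0.4955, -0.8686)
n_4 = (+0.9696, -0.2448)
  (0,1): δ = 62.32°  ✓
  (0,2): δ = 24.32°  ✓
  (0,3): δ = 13.95°  ✓
  (0,4): δ = 60.07°  ✓
  (1,2): δ = 142.00°  ·
  (1,3): δ = 103.74°  ·
  (1,4): δ = 57.61°  ✓
  (2,3): δ = 141.73°  ·
  (2,4): δ = 95.61°  ·
  (3,4): δ = 133.88°  ·
antipodal pairs: 5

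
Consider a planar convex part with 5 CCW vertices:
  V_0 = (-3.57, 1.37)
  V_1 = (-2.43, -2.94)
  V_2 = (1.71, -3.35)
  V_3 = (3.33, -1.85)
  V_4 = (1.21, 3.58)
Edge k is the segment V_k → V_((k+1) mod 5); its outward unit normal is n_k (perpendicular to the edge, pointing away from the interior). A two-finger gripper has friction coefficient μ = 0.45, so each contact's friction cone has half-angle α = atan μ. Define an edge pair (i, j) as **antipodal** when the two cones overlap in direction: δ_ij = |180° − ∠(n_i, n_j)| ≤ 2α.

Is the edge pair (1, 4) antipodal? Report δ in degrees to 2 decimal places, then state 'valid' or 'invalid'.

α = atan 0.45 = 24.23°;  2α = 48.46°
edge 1: e_1 = (+4.14, -0.41);  n_1 = (-0.0986, -0.9951)
edge 4: e_4 = (-4.78, -2.21);  n_4 = (-0.4197, +0.9077)
∠(n_1, n_4) = 149.53°
δ = |180° − 149.53°| = 30.47°
30.47° ≤ 2α = 48.46°  →  valid

δ = 30.47°, valid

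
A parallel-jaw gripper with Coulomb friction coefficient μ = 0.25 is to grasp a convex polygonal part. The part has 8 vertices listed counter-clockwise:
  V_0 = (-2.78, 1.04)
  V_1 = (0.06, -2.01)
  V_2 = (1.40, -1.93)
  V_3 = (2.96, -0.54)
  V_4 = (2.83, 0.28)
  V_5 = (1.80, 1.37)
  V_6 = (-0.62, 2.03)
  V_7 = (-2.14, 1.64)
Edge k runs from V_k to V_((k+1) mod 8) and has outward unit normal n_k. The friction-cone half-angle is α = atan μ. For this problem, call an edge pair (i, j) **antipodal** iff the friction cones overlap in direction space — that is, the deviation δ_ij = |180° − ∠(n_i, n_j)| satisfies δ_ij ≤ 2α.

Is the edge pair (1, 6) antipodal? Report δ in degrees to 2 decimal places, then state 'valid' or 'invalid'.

δ = 10.97°, valid

α = atan 0.25 = 14.04°;  2α = 28.07°
edge 1: e_1 = (+1.34, +0.08);  n_1 = (+0.0596, -0.9982)
edge 6: e_6 = (-1.52, -0.39);  n_6 = (-0.2485, +0.9686)
∠(n_1, n_6) = 169.03°
δ = |180° − 169.03°| = 10.97°
10.97° ≤ 2α = 28.07°  →  valid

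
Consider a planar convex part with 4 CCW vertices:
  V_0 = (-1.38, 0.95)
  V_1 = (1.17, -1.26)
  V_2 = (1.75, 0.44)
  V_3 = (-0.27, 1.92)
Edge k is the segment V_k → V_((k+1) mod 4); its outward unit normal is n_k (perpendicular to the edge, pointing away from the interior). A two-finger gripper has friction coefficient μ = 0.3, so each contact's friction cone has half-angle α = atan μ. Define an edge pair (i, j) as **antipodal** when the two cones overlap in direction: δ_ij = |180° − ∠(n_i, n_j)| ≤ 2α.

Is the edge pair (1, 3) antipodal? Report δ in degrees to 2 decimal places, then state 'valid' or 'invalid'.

δ = 30.01°, valid

α = atan 0.3 = 16.70°;  2α = 33.40°
edge 1: e_1 = (+0.58, +1.70);  n_1 = (+0.9464, -0.3229)
edge 3: e_3 = (-1.11, -0.97);  n_3 = (-0.6580, +0.7530)
∠(n_1, n_3) = 149.99°
δ = |180° − 149.99°| = 30.01°
30.01° ≤ 2α = 33.40°  →  valid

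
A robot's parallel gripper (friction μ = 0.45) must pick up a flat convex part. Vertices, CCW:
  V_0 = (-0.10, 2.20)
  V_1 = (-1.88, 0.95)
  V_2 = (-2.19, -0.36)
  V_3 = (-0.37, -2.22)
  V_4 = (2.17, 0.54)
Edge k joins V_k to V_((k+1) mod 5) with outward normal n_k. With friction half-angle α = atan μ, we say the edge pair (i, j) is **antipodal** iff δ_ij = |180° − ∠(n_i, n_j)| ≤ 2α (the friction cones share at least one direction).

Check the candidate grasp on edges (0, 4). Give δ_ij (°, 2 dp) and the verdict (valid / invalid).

δ = 108.74°, invalid

α = atan 0.45 = 24.23°;  2α = 48.46°
edge 0: e_0 = (-1.78, -1.25);  n_0 = (-0.5747, +0.8184)
edge 4: e_4 = (-2.27, +1.66);  n_4 = (+0.5903, +0.8072)
∠(n_0, n_4) = 71.26°
δ = |180° − 71.26°| = 108.74°
108.74° > 2α = 48.46°  →  invalid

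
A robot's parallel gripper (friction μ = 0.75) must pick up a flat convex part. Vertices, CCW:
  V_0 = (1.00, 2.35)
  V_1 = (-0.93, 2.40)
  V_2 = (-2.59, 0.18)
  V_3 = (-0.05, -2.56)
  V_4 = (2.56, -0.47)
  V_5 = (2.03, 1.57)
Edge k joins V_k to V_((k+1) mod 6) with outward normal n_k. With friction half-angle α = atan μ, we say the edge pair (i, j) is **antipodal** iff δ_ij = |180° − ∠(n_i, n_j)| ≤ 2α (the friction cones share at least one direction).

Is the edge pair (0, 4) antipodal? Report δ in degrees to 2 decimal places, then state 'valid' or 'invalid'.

δ = 106.05°, invalid

α = atan 0.75 = 36.87°;  2α = 73.74°
edge 0: e_0 = (-1.93, +0.05);  n_0 = (+0.0259, +0.9997)
edge 4: e_4 = (-0.53, +2.04);  n_4 = (+0.9679, +0.2515)
∠(n_0, n_4) = 73.95°
δ = |180° − 73.95°| = 106.05°
106.05° > 2α = 73.74°  →  invalid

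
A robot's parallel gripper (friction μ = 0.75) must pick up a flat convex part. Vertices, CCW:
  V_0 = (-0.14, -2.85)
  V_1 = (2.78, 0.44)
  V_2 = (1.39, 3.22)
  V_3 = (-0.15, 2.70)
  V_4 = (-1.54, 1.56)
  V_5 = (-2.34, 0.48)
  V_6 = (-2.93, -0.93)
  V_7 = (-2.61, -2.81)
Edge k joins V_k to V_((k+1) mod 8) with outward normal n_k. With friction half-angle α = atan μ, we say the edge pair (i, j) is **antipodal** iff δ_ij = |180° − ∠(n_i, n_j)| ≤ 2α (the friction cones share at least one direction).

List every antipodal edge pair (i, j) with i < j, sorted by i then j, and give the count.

α = atan 0.75 = 36.87°;  2α = 73.74°
n_0 = (+0.7479, -0.6638)
n_1 = (+0.8944, +0.4472)
n_2 = (-0.3199, +0.9474)
n_3 = (-0.6341, +0.7732)
n_4 = (-0.8036, +0.5952)
n_5 = (-0.9225, +0.3860)
n_6 = (-0.9858, -0.1678)
n_7 = (-0.0162, -0.9999)
  (0,1): δ = 111.84°  ·
  (0,2): δ = 29.75°  ✓
  (0,3): δ = 9.05°  ✓
  (0,4): δ = 5.06°  ✓
  (0,5): δ = 18.88°  ✓
  (0,6): δ = 51.25°  ✓
  (0,7): δ = 130.66°  ·
  (1,2): δ = 97.91°  ·
  (1,3): δ = 77.21°  ·
  (1,4): δ = 63.09°  ✓
  (1,5): δ = 49.27°  ✓
  (1,6): δ = 16.91°  ✓
  (1,7): δ = 62.51°  ✓
  (2,3): δ = 159.30°  ·
  (2,4): δ = 145.19°  ·
  (2,5): δ = 131.36°  ·
  (2,6): δ = 99.00°  ·
  (2,7): δ = 19.59°  ✓
  (3,4): δ = 165.89°  ·
  (3,5): δ = 152.06°  ·
  (3,6): δ = 119.70°  ·
  (3,7): δ = 40.28°  ✓
  (4,5): δ = 166.18°  ·
  (4,6): δ = 133.81°  ·
  (4,7): δ = 54.40°  ✓
  (5,6): δ = 147.63°  ·
  (5,7): δ = 68.22°  ✓
  (6,7): δ = 100.59°  ·
antipodal pairs: 13

count = 13; pairs: (0,2), (0,3), (0,4), (0,5), (0,6), (1,4), (1,5), (1,6), (1,7), (2,7), (3,7), (4,7), (5,7)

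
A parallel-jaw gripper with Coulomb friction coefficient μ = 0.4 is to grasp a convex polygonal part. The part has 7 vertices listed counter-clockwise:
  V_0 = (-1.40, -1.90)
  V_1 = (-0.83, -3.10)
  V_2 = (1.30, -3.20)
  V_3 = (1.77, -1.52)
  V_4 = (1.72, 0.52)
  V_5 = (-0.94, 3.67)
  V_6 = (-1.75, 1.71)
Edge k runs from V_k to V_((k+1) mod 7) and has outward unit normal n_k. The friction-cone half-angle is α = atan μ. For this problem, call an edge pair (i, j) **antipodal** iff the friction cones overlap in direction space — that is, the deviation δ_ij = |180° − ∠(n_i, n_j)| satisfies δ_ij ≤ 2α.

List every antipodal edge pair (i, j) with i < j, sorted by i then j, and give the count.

α = atan 0.4 = 21.80°;  2α = 43.60°
n_0 = (-0.9033, -0.4291)
n_1 = (-0.0469, -0.9989)
n_2 = (+0.9630, -0.2694)
n_3 = (+0.9997, +0.0245)
n_4 = (+0.7640, +0.6452)
n_5 = (-0.9242, +0.3819)
n_6 = (-0.9953, -0.0965)
  (0,1): δ = 118.10°  ·
  (0,2): δ = 41.04°  ✓
  (0,3): δ = 24.00°  ✓
  (0,4): δ = 14.77°  ✓
  (0,5): δ = 132.14°  ·
  (0,6): δ = 160.13°  ·
  (1,2): δ = 102.94°  ·
  (1,3): δ = 85.91°  ·
  (1,4): δ = 47.13°  ·
  (1,5): δ = 70.23°  ·
  (1,6): δ = 98.23°  ·
  (2,3): δ = 162.97°  ·
  (2,4): δ = 124.19°  ·
  (2,5): δ = 6.82°  ✓
  (2,6): δ = 21.17°  ✓
  (3,4): δ = 141.22°  ·
  (3,5): δ = 23.86°  ✓
  (3,6): δ = 4.13°  ✓
  (4,5): δ = 62.63°  ·
  (4,6): δ = 34.64°  ✓
  (5,6): δ = 152.01°  ·
antipodal pairs: 8

count = 8; pairs: (0,2), (0,3), (0,4), (2,5), (2,6), (3,5), (3,6), (4,6)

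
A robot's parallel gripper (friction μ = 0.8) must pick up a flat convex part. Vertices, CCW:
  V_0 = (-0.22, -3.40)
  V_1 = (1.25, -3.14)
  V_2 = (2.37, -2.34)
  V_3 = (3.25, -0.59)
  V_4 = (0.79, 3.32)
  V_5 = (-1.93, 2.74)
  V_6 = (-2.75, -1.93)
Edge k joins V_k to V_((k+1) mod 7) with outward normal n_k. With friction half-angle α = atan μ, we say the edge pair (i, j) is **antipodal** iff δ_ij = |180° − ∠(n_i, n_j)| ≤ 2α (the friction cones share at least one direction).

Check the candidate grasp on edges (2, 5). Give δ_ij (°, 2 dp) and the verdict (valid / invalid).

δ = 16.74°, valid

α = atan 0.8 = 38.66°;  2α = 77.32°
edge 2: e_2 = (+0.88, +1.75);  n_2 = (+0.8934, -0.4493)
edge 5: e_5 = (-0.82, -4.67);  n_5 = (-0.9849, +0.1729)
∠(n_2, n_5) = 163.26°
δ = |180° − 163.26°| = 16.74°
16.74° ≤ 2α = 77.32°  →  valid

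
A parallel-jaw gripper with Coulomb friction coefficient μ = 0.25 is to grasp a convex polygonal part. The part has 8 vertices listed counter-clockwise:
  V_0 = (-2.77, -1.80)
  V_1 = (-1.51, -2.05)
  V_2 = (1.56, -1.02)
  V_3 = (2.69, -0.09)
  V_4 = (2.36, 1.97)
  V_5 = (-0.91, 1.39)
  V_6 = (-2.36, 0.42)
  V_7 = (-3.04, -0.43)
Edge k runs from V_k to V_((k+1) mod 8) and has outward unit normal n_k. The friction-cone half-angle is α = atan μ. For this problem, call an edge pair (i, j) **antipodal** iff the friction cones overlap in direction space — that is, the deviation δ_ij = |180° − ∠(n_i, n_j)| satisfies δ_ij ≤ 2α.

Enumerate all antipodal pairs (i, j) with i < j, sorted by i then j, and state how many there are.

count = 6; pairs: (0,4), (1,4), (1,5), (2,5), (2,6), (3,7)

α = atan 0.25 = 14.04°;  2α = 28.07°
n_0 = (-0.1946, -0.9809)
n_1 = (+0.3181, -0.9481)
n_2 = (+0.6355, -0.7721)
n_3 = (+0.9874, +0.1582)
n_4 = (-0.1746, +0.9846)
n_5 = (-0.5560, +0.8312)
n_6 = (-0.7809, +0.6247)
n_7 = (-0.9811, -0.1934)
  (0,1): δ = 150.23°  ·
  (0,2): δ = 129.32°  ·
  (0,3): δ = 69.68°  ·
  (0,4): δ = 21.28°  ✓
  (0,5): δ = 45.00°  ·
  (0,6): δ = 62.56°  ·
  (0,7): δ = 112.37°  ·
  (1,2): δ = 159.09°  ·
  (1,3): δ = 99.45°  ·
  (1,4): δ = 8.49°  ✓
  (1,5): δ = 15.23°  ✓
  (1,6): δ = 32.79°  ·
  (1,7): δ = 82.60°  ·
  (2,3): δ = 120.35°  ·
  (2,4): δ = 29.40°  ·
  (2,5): δ = 5.67°  ✓
  (2,6): δ = 11.89°  ✓
  (2,7): δ = 61.69°  ·
  (3,4): δ = 89.04°  ·
  (3,5): δ = 65.32°  ·
  (3,6): δ = 47.76°  ·
  (3,7): δ = 2.05°  ✓
  (4,5): δ = 156.28°  ·
  (4,6): δ = 138.72°  ·
  (4,7): δ = 88.91°  ·
  (5,6): δ = 162.44°  ·
  (5,7): δ = 112.63°  ·
  (6,7): δ = 130.19°  ·
antipodal pairs: 6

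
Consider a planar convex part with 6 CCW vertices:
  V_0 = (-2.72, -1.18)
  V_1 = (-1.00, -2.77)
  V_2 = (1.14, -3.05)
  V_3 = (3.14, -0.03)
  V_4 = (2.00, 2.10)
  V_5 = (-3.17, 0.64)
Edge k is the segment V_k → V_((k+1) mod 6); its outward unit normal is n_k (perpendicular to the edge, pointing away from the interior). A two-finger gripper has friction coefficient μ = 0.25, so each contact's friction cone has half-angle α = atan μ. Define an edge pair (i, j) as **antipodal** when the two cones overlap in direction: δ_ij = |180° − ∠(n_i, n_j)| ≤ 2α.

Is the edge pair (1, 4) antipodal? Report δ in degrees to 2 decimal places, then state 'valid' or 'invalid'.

δ = 23.22°, valid

α = atan 0.25 = 14.04°;  2α = 28.07°
edge 1: e_1 = (+2.14, -0.28);  n_1 = (-0.1297, -0.9915)
edge 4: e_4 = (-5.17, -1.46);  n_4 = (-0.2718, +0.9624)
∠(n_1, n_4) = 156.78°
δ = |180° − 156.78°| = 23.22°
23.22° ≤ 2α = 28.07°  →  valid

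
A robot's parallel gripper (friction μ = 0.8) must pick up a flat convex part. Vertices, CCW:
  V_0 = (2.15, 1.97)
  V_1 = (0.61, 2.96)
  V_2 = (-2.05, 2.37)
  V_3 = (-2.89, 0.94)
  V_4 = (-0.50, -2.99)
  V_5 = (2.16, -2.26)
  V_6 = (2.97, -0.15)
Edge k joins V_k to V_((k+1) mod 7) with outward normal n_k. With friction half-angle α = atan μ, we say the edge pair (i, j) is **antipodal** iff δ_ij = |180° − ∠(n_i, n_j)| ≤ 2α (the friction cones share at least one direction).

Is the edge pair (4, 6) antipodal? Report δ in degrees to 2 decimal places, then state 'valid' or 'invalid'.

δ = 84.20°, invalid

α = atan 0.8 = 38.66°;  2α = 77.32°
edge 4: e_4 = (+2.66, +0.73);  n_4 = (+0.2647, -0.9643)
edge 6: e_6 = (-0.82, +2.12);  n_6 = (+0.9327, +0.3607)
∠(n_4, n_6) = 95.80°
δ = |180° − 95.80°| = 84.20°
84.20° > 2α = 77.32°  →  invalid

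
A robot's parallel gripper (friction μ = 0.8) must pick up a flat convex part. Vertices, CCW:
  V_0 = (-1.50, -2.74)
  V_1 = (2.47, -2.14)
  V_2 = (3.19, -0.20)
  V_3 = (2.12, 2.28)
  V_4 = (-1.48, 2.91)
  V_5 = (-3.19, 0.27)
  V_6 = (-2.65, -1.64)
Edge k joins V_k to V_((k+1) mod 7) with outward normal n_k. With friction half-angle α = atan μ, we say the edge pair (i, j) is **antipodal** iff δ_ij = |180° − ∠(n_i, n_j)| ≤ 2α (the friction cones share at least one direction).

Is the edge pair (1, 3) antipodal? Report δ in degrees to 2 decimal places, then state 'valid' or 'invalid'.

α = atan 0.8 = 38.66°;  2α = 77.32°
edge 1: e_1 = (+0.72, +1.94);  n_1 = (+0.9375, -0.3479)
edge 3: e_3 = (-3.60, +0.63);  n_3 = (+0.1724, +0.9850)
∠(n_1, n_3) = 100.44°
δ = |180° − 100.44°| = 79.56°
79.56° > 2α = 77.32°  →  invalid

δ = 79.56°, invalid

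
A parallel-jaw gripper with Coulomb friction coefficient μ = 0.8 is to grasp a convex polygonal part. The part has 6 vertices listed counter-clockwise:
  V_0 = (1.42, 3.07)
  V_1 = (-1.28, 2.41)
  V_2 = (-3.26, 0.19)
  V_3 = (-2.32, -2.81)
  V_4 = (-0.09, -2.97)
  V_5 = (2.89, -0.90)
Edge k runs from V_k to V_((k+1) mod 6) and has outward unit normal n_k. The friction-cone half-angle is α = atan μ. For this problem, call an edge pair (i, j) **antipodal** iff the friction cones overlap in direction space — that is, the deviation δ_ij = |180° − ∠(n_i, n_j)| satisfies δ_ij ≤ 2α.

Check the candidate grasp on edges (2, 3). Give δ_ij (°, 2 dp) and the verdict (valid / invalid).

δ = 111.50°, invalid

α = atan 0.8 = 38.66°;  2α = 77.32°
edge 2: e_2 = (+0.94, -3.00);  n_2 = (-0.9543, -0.2990)
edge 3: e_3 = (+2.23, -0.16);  n_3 = (-0.0716, -0.9974)
∠(n_2, n_3) = 68.50°
δ = |180° − 68.50°| = 111.50°
111.50° > 2α = 77.32°  →  invalid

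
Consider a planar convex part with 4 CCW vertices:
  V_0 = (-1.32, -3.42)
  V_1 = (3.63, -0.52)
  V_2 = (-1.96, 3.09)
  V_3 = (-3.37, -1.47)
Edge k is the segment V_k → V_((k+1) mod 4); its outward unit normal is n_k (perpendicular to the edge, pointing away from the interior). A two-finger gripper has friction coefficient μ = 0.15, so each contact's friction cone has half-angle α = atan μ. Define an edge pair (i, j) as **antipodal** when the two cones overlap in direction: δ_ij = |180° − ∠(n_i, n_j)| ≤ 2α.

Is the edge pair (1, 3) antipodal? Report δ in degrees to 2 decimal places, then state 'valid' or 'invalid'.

δ = 10.71°, valid

α = atan 0.15 = 8.53°;  2α = 17.06°
edge 1: e_1 = (-5.59, +3.61);  n_1 = (+0.5425, +0.8401)
edge 3: e_3 = (+2.05, -1.95);  n_3 = (-0.6892, -0.7246)
∠(n_1, n_3) = 169.29°
δ = |180° − 169.29°| = 10.71°
10.71° ≤ 2α = 17.06°  →  valid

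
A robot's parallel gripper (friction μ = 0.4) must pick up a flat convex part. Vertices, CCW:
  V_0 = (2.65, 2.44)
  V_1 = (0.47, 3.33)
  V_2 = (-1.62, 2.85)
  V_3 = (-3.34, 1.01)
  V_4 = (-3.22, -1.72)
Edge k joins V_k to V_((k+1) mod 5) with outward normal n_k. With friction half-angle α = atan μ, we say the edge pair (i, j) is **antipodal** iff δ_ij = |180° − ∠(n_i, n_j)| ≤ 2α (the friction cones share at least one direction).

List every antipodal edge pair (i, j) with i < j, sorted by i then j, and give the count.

count = 2; pairs: (1,4), (2,4)

α = atan 0.4 = 21.80°;  2α = 43.60°
n_0 = (+0.3780, +0.9258)
n_1 = (-0.2238, +0.9746)
n_2 = (-0.7305, +0.6829)
n_3 = (-0.9990, -0.0439)
n_4 = (+0.5782, -0.8159)
  (0,1): δ = 144.86°  ·
  (0,2): δ = 110.86°  ·
  (0,3): δ = 65.28°  ·
  (0,4): δ = 57.53°  ·
  (1,2): δ = 146.00°  ·
  (1,3): δ = 100.42°  ·
  (1,4): δ = 22.39°  ✓
  (2,3): δ = 134.41°  ·
  (2,4): δ = 11.61°  ✓
  (3,4): δ = 57.19°  ·
antipodal pairs: 2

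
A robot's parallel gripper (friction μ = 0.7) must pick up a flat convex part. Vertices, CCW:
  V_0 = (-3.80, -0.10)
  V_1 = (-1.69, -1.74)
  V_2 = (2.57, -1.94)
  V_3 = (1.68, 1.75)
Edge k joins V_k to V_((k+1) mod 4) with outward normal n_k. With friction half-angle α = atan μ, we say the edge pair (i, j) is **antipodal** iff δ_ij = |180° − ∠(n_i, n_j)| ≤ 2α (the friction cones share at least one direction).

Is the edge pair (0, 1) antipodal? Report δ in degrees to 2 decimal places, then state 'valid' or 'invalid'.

α = atan 0.7 = 34.99°;  2α = 69.98°
edge 0: e_0 = (+2.11, -1.64);  n_0 = (-0.6137, -0.7896)
edge 1: e_1 = (+4.26, -0.20);  n_1 = (-0.0469, -0.9989)
∠(n_0, n_1) = 35.17°
δ = |180° − 35.17°| = 144.83°
144.83° > 2α = 69.98°  →  invalid

δ = 144.83°, invalid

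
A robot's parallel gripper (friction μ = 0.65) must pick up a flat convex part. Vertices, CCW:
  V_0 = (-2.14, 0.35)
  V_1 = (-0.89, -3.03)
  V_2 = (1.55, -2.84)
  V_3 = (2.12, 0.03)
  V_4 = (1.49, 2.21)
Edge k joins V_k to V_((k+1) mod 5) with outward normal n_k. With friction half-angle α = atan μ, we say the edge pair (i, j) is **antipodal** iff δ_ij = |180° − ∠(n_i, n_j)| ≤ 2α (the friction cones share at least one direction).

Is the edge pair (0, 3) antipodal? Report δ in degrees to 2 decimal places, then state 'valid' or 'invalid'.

δ = 4.18°, valid

α = atan 0.65 = 33.02°;  2α = 66.05°
edge 0: e_0 = (+1.25, -3.38);  n_0 = (-0.9379, -0.3469)
edge 3: e_3 = (-0.63, +2.18);  n_3 = (+0.9607, +0.2776)
∠(n_0, n_3) = 175.82°
δ = |180° − 175.82°| = 4.18°
4.18° ≤ 2α = 66.05°  →  valid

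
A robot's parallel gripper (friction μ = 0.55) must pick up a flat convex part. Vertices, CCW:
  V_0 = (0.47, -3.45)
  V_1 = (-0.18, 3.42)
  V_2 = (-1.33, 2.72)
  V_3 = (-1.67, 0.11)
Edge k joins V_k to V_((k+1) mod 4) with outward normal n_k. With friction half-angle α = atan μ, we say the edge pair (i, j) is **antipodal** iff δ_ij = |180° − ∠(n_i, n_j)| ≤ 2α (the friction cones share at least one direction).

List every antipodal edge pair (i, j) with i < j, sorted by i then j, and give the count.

α = atan 0.55 = 28.81°;  2α = 57.62°
n_0 = (+0.9956, +0.0942)
n_1 = (-0.5199, +0.8542)
n_2 = (-0.9916, +0.1292)
n_3 = (-0.8571, -0.5152)
  (0,1): δ = 64.08°  ·
  (0,2): δ = 12.83°  ✓
  (0,3): δ = 25.61°  ✓
  (1,2): δ = 128.75°  ·
  (1,3): δ = 90.32°  ·
  (2,3): δ = 141.57°  ·
antipodal pairs: 2

count = 2; pairs: (0,2), (0,3)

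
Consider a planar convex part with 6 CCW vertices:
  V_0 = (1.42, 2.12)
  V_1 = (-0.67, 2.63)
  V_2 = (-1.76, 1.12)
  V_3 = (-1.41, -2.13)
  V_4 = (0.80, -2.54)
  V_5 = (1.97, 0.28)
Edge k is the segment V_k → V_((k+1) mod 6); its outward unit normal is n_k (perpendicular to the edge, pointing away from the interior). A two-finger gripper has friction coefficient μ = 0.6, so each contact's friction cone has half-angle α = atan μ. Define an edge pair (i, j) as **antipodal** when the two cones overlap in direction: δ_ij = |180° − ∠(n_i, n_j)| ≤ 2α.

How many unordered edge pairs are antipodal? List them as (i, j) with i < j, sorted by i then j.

count = 5; pairs: (0,3), (1,4), (1,5), (2,4), (2,5)

α = atan 0.6 = 30.96°;  2α = 61.93°
n_0 = (+0.2371, +0.9715)
n_1 = (-0.8108, +0.5853)
n_2 = (-0.9943, -0.1071)
n_3 = (-0.1824, -0.9832)
n_4 = (+0.9237, -0.3832)
n_5 = (+0.9581, +0.2864)
  (0,1): δ = 112.11°  ·
  (0,2): δ = 70.14°  ·
  (0,3): δ = 3.20°  ✓
  (0,4): δ = 81.18°  ·
  (0,5): δ = 120.36°  ·
  (1,2): δ = 138.03°  ·
  (1,3): δ = 64.69°  ·
  (1,4): δ = 13.29°  ✓
  (1,5): δ = 52.47°  ✓
  (2,3): δ = 106.66°  ·
  (2,4): δ = 28.68°  ✓
  (2,5): δ = 10.50°  ✓
  (3,4): δ = 102.02°  ·
  (3,5): δ = 62.85°  ·
  (4,5): δ = 140.82°  ·
antipodal pairs: 5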